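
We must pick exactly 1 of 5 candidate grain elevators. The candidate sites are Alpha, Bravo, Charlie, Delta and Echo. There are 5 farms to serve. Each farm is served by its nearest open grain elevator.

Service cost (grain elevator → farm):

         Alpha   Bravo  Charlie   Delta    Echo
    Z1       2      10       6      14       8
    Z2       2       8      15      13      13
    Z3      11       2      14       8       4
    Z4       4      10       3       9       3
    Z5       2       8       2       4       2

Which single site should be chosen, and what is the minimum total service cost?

Choose Alpha only; total service cost 21.

With exactly 1 open, each farm uses its cheapest among the chosen.
{Alpha}: Z1→Alpha 2, Z2→Alpha 2, Z3→Alpha 11, Z4→Alpha 4, Z5→Alpha 2. Service cost 21.
{Echo}: service cost 30
{Bravo}: service cost 38
Among all 5 size-1 choices, {Alpha} is lowest.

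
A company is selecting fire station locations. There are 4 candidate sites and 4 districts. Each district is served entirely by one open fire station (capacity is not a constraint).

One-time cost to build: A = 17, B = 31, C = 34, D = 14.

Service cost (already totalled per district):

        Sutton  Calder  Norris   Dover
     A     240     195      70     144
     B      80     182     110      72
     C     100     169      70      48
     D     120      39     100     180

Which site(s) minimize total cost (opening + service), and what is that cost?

For any fixed open set, each district goes to its cheapest open site; total = fixed + service.
{C, D}: Sutton→C 100, Calder→D 39, Norris→C 70, Dover→C 48. Service 257; fixed 48; total 305.
{B, C, D}: service 237 + fixed 79 = 316
{A, C, D}: Sutton→C 100, Calder→D 39, Norris→A 70, Dover→C 48. Service 257; fixed 65; total 322.
{A, B, C, D}: Sutton→B 80, Calder→D 39, Norris→A 70, Dover→C 48. Service 237; fixed 96; total 333.
No other subset beats 305.

Open C and D; minimum total cost 305.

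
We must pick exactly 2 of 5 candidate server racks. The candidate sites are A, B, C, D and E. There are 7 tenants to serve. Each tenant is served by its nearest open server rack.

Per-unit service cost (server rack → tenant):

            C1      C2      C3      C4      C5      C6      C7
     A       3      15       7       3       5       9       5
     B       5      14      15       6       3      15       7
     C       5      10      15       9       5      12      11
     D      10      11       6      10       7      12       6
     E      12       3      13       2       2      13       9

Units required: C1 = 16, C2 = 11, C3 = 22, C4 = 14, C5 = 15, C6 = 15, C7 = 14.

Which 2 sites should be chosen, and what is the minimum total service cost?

Choose A and E; total service cost 498.

With exactly 2 open, each tenant uses its cheapest among the chosen.
{A, E}: C1→A 3·16=48, C2→E 3·11=33, C3→A 7·22=154, C4→E 2·14=28, C5→E 2·15=30, C6→A 9·15=135, C7→A 5·14=70. Service cost 498.
{A, D}: service cost 623
{A, C}: service cost 634
Among all 10 size-2 choices, {A, E} is lowest.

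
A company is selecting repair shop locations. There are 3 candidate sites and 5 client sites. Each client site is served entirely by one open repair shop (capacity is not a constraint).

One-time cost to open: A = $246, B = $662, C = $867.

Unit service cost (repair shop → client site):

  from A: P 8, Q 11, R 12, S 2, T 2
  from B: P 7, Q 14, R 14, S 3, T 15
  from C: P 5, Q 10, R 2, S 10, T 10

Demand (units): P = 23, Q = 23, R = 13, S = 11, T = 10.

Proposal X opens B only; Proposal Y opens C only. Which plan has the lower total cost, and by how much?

Proposal Y is cheaper by 62.

Proposal X: {B}: P→B 7·23=161, Q→B 14·23=322, R→B 14·13=182, S→B 3·11=33, T→B 15·10=150. Service 848; fixed 662; total 1510.
Proposal Y: {C}: P→C 5·23=115, Q→C 10·23=230, R→C 2·13=26, S→C 10·11=110, T→C 10·10=100. Service 581; fixed 867; total 1448.
Difference: |1510 − 1448| = 62.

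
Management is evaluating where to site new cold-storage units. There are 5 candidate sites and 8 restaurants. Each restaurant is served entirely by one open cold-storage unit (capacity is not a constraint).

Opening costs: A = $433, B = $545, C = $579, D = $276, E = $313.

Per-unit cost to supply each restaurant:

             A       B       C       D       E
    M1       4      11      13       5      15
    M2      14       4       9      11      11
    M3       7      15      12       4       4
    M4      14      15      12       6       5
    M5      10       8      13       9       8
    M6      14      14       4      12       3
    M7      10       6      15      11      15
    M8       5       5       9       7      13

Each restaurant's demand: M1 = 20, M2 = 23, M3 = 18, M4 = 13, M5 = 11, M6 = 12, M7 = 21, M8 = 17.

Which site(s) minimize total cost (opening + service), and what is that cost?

For any fixed open set, each restaurant goes to its cheapest open site; total = fixed + service.
{D}: M1→D 5·20=100, M2→D 11·23=253, M3→D 4·18=72, M4→D 6·13=78, M5→D 9·11=99, M6→D 12·12=144, M7→D 11·21=231, M8→D 7·17=119. Service 1096; fixed 276; total 1372.
{D, E}: service 964 + fixed 589 = 1553
{B, D}: service 785 + fixed 821 = 1606
{A, B, C, D, E}: service 644 + fixed 2146 = 2790
No other subset beats 1372.

Open D only; minimum total cost 1372.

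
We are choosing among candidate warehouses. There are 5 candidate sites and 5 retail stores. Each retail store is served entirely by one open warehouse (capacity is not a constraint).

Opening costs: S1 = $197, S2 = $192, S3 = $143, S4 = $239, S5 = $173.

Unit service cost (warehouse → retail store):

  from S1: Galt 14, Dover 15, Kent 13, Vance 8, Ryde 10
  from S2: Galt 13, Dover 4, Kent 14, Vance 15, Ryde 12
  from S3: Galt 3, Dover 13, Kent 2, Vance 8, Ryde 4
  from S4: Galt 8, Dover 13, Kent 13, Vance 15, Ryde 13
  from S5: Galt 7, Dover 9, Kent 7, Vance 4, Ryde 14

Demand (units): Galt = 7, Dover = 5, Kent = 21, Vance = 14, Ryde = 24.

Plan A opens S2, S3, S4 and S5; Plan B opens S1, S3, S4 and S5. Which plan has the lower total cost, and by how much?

Plan A: {S2, S3, S4, S5}: Galt→S3 3·7=21, Dover→S2 4·5=20, Kent→S3 2·21=42, Vance→S5 4·14=56, Ryde→S3 4·24=96. Service 235; fixed 747; total 982.
Plan B: {S1, S3, S4, S5}: Galt→S3 3·7=21, Dover→S5 9·5=45, Kent→S3 2·21=42, Vance→S5 4·14=56, Ryde→S3 4·24=96. Service 260; fixed 752; total 1012.
Difference: |982 − 1012| = 30.

Plan A is cheaper by 30.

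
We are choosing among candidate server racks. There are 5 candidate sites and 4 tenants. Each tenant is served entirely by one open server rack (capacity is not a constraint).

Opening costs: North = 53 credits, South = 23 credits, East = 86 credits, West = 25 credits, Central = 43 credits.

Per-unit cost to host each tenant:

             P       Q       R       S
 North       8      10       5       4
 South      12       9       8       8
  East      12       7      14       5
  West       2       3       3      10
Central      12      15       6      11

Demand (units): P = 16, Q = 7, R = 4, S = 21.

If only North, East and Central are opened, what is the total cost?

Each tenant is assigned to its cheapest site among the open ones.
{North, East, Central}: P→North 8·16=128, Q→East 7·7=49, R→North 5·4=20, S→North 4·21=84. Service 281; fixed 182; total 463.

Total cost: 463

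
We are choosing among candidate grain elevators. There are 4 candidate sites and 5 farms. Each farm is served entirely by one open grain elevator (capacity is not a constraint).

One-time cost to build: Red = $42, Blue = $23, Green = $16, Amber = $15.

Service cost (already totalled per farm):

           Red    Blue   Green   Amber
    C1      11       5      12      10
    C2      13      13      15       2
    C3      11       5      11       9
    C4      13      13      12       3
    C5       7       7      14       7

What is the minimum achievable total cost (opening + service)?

Minimum total cost: 46

For any fixed open set, each farm goes to its cheapest open site; total = fixed + service.
{Amber}: C1→Amber 10, C2→Amber 2, C3→Amber 9, C4→Amber 3, C5→Amber 7. Service 31; fixed 15; total 46.
{Blue, Amber}: service 22 + fixed 38 = 60
{Green, Amber}: C1→Amber 10, C2→Amber 2, C3→Amber 9, C4→Amber 3, C5→Amber 7. Service 31; fixed 31; total 62.
{Red, Blue, Green, Amber}: C1→Blue 5, C2→Amber 2, C3→Blue 5, C4→Amber 3, C5→Red 7. Service 22; fixed 96; total 118.
No other subset beats 46.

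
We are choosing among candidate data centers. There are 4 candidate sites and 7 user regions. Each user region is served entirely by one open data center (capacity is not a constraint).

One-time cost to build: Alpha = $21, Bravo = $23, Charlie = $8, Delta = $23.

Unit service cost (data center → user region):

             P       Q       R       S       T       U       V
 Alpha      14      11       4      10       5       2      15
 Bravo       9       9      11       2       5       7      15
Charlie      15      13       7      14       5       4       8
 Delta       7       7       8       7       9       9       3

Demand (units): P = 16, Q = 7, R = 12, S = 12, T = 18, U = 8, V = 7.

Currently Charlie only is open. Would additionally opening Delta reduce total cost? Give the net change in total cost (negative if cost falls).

Yes — net change −266 (cost falls by 266).

Current service cost with {Charlie}: 761.
Adding Delta: each user region re-picks its cheapest; new service cost 472, saving 289.
Extra fixed cost: 23. Net change = 23 − 289 = -266.
(Totals: 769 → 503.)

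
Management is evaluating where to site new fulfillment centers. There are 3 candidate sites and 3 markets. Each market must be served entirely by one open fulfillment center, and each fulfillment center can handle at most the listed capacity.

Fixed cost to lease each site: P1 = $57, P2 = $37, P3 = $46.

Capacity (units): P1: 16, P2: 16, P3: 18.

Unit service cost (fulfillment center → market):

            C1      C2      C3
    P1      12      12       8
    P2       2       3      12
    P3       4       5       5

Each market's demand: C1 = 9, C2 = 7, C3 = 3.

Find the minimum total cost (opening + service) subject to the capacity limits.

Minimum total cost: 137

Open {P2, P3}: C1→P2 2·9=18, C2→P2 3·7=21, C3→P3 5·3=15.
Loads: P2 carries 16/16, P3 carries 3/18. Service 54; fixed 83; total 137.
Next best feasible plan costs 151.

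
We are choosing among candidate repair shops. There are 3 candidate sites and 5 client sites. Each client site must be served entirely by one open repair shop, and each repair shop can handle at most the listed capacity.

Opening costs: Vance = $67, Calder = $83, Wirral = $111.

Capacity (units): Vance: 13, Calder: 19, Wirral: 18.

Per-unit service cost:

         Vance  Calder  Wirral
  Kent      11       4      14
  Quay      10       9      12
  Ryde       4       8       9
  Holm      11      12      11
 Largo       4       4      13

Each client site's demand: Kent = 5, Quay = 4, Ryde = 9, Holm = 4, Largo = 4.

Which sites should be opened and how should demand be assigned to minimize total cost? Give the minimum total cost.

Minimum total cost: 302

Open {Vance, Calder}: Kent→Calder 4·5=20, Quay→Calder 9·4=36, Ryde→Vance 4·9=36, Holm→Vance 11·4=44, Largo→Calder 4·4=16.
Loads: Vance carries 13/13, Calder carries 13/19. Service 152; fixed 150; total 302.
Next best feasible plan costs 306.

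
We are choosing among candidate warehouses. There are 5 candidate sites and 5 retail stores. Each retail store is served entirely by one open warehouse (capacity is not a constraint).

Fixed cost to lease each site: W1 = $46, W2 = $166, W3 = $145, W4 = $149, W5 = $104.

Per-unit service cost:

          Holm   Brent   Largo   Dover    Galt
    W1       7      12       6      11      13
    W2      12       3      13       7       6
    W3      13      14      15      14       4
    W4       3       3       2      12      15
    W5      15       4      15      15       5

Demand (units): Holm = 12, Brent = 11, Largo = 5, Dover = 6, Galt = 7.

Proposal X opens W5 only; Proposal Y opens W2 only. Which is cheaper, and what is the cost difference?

Proposal X: {W5}: Holm→W5 15·12=180, Brent→W5 4·11=44, Largo→W5 15·5=75, Dover→W5 15·6=90, Galt→W5 5·7=35. Service 424; fixed 104; total 528.
Proposal Y: {W2}: Holm→W2 12·12=144, Brent→W2 3·11=33, Largo→W2 13·5=65, Dover→W2 7·6=42, Galt→W2 6·7=42. Service 326; fixed 166; total 492.
Difference: |528 − 492| = 36.

Proposal Y is cheaper by 36.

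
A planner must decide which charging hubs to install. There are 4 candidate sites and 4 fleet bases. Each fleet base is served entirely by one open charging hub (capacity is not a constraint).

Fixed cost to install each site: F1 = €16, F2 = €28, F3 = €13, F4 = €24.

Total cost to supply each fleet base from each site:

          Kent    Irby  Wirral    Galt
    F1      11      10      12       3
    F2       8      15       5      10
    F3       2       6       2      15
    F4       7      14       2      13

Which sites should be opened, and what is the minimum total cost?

For any fixed open set, each fleet base goes to its cheapest open site; total = fixed + service.
{F3}: Kent→F3 2, Irby→F3 6, Wirral→F3 2, Galt→F3 15. Service 25; fixed 13; total 38.
{F1, F3}: service 13 + fixed 29 = 42
{F1}: service 36 + fixed 16 = 52
{F1, F2, F3, F4}: service 13 + fixed 81 = 94
No other subset beats 38.

Open F3 only; minimum total cost 38.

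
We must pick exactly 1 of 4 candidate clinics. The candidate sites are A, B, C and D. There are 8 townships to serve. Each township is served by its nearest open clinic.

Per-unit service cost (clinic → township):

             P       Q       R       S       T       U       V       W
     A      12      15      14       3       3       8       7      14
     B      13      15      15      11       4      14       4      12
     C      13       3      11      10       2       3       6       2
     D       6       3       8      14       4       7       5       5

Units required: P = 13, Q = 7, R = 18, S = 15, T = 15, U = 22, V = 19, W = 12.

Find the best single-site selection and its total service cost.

With exactly 1 open, each township uses its cheapest among the chosen.
{C}: P→C 13·13=169, Q→C 3·7=21, R→C 11·18=198, S→C 10·15=150, T→C 2·15=30, U→C 3·22=66, V→C 6·19=114, W→C 2·12=24. Service cost 772.
{D}: service cost 822
{A}: service cost 1080
Among all 4 size-1 choices, {C} is lowest.

Choose C only; total service cost 772.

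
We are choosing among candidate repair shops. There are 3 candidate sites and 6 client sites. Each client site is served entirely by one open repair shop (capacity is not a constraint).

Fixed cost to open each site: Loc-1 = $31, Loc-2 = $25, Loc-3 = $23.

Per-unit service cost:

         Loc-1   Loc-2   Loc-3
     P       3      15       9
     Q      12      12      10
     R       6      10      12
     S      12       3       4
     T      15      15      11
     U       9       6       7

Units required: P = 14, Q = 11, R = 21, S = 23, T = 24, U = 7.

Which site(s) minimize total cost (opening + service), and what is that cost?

For any fixed open set, each client site goes to its cheapest open site; total = fixed + service.
{Loc-1, Loc-2, Loc-3}: P→Loc-1 3·14=42, Q→Loc-3 10·11=110, R→Loc-1 6·21=126, S→Loc-2 3·23=69, T→Loc-3 11·24=264, U→Loc-2 6·7=42. Service 653; fixed 79; total 732.
{Loc-1, Loc-3}: service 683 + fixed 54 = 737
{Loc-1, Loc-2}: P→Loc-1 3·14=42, Q→Loc-1 12·11=132, R→Loc-1 6·21=126, S→Loc-2 3·23=69, T→Loc-1 15·24=360, U→Loc-2 6·7=42. Service 771; fixed 56; total 827.
{Loc-3}: service 893 + fixed 23 = 916
No other subset beats 732.

Open Loc-1, Loc-2 and Loc-3; minimum total cost 732.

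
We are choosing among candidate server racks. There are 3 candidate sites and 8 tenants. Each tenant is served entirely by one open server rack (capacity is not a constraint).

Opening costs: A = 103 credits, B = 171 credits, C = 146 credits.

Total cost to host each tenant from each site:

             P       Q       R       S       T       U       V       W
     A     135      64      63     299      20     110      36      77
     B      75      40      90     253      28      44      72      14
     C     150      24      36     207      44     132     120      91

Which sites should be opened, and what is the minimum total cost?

Open B only; minimum total cost 787.

For any fixed open set, each tenant goes to its cheapest open site; total = fixed + service.
{B}: P→B 75, Q→B 40, R→B 90, S→B 253, T→B 28, U→B 44, V→B 72, W→B 14. Service 616; fixed 171; total 787.
{B, C}: service 500 + fixed 317 = 817
{A, B}: P→B 75, Q→B 40, R→A 63, S→B 253, T→A 20, U→B 44, V→A 36, W→B 14. Service 545; fixed 274; total 819.
{A, B, C}: P→B 75, Q→C 24, R→C 36, S→C 207, T→A 20, U→B 44, V→A 36, W→B 14. Service 456; fixed 420; total 876.
No other subset beats 787.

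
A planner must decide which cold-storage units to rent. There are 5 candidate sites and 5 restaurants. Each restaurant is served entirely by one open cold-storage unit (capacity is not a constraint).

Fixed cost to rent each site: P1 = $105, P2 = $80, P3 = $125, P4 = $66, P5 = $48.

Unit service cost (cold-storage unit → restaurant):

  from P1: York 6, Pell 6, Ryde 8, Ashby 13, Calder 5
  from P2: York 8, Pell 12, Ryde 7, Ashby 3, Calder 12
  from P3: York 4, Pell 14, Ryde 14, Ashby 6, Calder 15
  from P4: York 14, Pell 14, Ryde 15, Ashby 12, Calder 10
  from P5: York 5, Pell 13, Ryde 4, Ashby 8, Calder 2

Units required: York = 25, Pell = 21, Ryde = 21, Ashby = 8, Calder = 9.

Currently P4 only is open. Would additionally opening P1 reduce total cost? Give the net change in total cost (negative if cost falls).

Yes — net change −455 (cost falls by 455).

Current service cost with {P4}: 1145.
Adding P1: each restaurant re-picks its cheapest; new service cost 585, saving 560.
Extra fixed cost: 105. Net change = 105 − 560 = -455.
(Totals: 1211 → 756.)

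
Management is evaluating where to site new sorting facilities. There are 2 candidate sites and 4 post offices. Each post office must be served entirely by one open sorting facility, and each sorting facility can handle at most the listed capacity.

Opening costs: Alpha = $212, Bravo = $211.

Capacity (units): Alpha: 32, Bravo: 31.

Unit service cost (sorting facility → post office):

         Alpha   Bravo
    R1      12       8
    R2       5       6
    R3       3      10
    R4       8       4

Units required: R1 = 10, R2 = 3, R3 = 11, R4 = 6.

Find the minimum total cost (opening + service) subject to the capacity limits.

Open {Alpha}: R1→Alpha 12·10=120, R2→Alpha 5·3=15, R3→Alpha 3·11=33, R4→Alpha 8·6=48.
Loads: Alpha carries 30/32. Service 216; fixed 212; total 428.
Next best feasible plan costs 443.

Minimum total cost: 428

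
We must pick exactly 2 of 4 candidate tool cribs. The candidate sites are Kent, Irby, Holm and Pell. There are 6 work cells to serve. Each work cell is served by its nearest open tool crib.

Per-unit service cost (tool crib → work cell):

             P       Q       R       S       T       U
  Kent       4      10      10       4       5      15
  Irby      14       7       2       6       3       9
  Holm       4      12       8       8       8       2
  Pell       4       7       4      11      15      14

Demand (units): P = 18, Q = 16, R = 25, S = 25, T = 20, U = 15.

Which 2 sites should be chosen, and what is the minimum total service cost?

With exactly 2 open, each work cell uses its cheapest among the chosen.
{Irby, Holm}: P→Holm 4·18=72, Q→Irby 7·16=112, R→Irby 2·25=50, S→Irby 6·25=150, T→Irby 3·20=60, U→Holm 2·15=30. Service cost 474.
{Kent, Irby}: service cost 529
{Irby, Pell}: service cost 579
Among all 6 size-2 choices, {Irby, Holm} is lowest.

Choose Irby and Holm; total service cost 474.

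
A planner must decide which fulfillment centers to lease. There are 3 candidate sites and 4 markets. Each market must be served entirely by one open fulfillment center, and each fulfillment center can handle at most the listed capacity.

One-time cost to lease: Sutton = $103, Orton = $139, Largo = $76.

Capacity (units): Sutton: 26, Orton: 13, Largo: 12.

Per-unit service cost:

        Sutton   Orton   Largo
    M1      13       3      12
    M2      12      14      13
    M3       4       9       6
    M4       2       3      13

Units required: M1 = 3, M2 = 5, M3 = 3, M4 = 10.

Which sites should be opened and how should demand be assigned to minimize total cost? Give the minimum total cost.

Minimum total cost: 234

Open {Sutton}: M1→Sutton 13·3=39, M2→Sutton 12·5=60, M3→Sutton 4·3=12, M4→Sutton 2·10=20.
Loads: Sutton carries 21/26. Service 131; fixed 103; total 234.
Next best feasible plan costs 307.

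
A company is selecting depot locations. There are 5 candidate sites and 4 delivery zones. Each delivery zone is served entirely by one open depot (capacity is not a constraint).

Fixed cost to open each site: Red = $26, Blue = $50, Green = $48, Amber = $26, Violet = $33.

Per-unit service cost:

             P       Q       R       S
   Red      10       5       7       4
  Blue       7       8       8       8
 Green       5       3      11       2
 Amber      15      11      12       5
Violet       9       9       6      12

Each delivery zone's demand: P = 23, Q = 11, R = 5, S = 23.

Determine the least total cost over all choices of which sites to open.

Minimum total cost: 297

For any fixed open set, each delivery zone goes to its cheapest open site; total = fixed + service.
{Green}: P→Green 5·23=115, Q→Green 3·11=33, R→Green 11·5=55, S→Green 2·23=46. Service 249; fixed 48; total 297.
{Red, Green}: service 229 + fixed 74 = 303
{Green, Violet}: service 224 + fixed 81 = 305
{Red, Blue, Green, Amber, Violet}: P→Green 5·23=115, Q→Green 3·11=33, R→Violet 6·5=30, S→Green 2·23=46. Service 224; fixed 183; total 407.
No other subset beats 297.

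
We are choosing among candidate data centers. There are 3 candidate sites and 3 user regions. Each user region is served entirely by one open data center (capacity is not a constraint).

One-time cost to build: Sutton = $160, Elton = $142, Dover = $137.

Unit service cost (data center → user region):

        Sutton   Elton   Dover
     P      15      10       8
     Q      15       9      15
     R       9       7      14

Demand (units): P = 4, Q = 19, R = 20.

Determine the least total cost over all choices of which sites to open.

Minimum total cost: 493

For any fixed open set, each user region goes to its cheapest open site; total = fixed + service.
{Elton}: P→Elton 10·4=40, Q→Elton 9·19=171, R→Elton 7·20=140. Service 351; fixed 142; total 493.
{Elton, Dover}: P→Dover 8·4=32, Q→Elton 9·19=171, R→Elton 7·20=140. Service 343; fixed 279; total 622.
{Sutton, Elton}: service 351 + fixed 302 = 653
{Sutton, Elton, Dover}: P→Dover 8·4=32, Q→Elton 9·19=171, R→Elton 7·20=140. Service 343; fixed 439; total 782.
No other subset beats 493.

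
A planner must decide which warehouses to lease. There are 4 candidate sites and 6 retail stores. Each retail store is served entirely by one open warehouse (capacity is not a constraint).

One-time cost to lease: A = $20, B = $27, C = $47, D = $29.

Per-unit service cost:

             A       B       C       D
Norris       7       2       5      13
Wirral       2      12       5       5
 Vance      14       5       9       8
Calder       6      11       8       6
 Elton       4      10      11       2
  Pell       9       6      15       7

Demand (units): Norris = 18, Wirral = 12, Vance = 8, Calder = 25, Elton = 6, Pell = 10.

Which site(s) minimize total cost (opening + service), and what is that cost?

Open A and B; minimum total cost 381.

For any fixed open set, each retail store goes to its cheapest open site; total = fixed + service.
{A, B}: Norris→B 2·18=36, Wirral→A 2·12=24, Vance→B 5·8=40, Calder→A 6·25=150, Elton→A 4·6=24, Pell→B 6·10=60. Service 334; fixed 47; total 381.
{A, B, D}: service 322 + fixed 76 = 398
{B, D}: Norris→B 2·18=36, Wirral→D 5·12=60, Vance→B 5·8=40, Calder→D 6·25=150, Elton→D 2·6=12, Pell→B 6·10=60. Service 358; fixed 56; total 414.
{A, B, C, D}: service 322 + fixed 123 = 445
(All 15 nonempty subsets were checked; A and B is lowest.)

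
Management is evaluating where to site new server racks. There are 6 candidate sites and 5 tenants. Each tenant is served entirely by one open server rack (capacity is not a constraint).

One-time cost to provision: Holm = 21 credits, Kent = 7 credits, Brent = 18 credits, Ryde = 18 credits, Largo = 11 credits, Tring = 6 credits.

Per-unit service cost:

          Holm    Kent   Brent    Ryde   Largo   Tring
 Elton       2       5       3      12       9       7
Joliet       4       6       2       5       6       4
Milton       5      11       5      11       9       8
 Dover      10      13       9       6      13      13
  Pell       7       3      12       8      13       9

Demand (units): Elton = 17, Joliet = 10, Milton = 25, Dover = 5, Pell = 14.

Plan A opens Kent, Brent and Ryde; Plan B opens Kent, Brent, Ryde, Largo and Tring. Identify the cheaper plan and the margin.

Plan A: {Kent, Brent, Ryde}: Elton→Brent 3·17=51, Joliet→Brent 2·10=20, Milton→Brent 5·25=125, Dover→Ryde 6·5=30, Pell→Kent 3·14=42. Service 268; fixed 43; total 311.
Plan B: {Kent, Brent, Ryde, Largo, Tring}: Elton→Brent 3·17=51, Joliet→Brent 2·10=20, Milton→Brent 5·25=125, Dover→Ryde 6·5=30, Pell→Kent 3·14=42. Service 268; fixed 60; total 328.
Difference: |311 − 328| = 17.

Plan A is cheaper by 17.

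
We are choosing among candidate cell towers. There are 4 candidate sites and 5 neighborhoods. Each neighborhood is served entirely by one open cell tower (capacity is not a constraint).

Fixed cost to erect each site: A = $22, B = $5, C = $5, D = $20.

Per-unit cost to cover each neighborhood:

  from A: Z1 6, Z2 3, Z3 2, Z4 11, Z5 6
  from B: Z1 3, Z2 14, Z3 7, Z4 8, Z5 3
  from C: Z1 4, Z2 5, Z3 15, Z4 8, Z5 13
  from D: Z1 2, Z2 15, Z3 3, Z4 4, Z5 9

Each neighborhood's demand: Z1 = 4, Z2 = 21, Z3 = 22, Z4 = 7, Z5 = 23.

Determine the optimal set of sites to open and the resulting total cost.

For any fixed open set, each neighborhood goes to its cheapest open site; total = fixed + service.
{A, B, D}: Z1→D 2·4=8, Z2→A 3·21=63, Z3→A 2·22=44, Z4→D 4·7=28, Z5→B 3·23=69. Service 212; fixed 47; total 259.
{A, B, C, D}: service 212 + fixed 52 = 264
{A, B}: Z1→B 3·4=12, Z2→A 3·21=63, Z3→A 2·22=44, Z4→B 8·7=56, Z5→B 3·23=69. Service 244; fixed 27; total 271.
{B}: service 585 + fixed 5 = 590
(All 15 nonempty subsets were checked; A, B and D is lowest.)

Open A, B and D; minimum total cost 259.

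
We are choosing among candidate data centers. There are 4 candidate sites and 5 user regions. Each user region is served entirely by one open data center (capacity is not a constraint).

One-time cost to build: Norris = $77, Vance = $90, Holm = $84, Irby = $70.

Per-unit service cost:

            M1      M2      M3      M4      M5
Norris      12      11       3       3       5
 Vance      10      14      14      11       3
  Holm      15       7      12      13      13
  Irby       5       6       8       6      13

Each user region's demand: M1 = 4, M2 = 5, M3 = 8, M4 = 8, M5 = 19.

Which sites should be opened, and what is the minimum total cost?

Open Norris only; minimum total cost 323.

For any fixed open set, each user region goes to its cheapest open site; total = fixed + service.
{Norris}: M1→Norris 12·4=48, M2→Norris 11·5=55, M3→Norris 3·8=24, M4→Norris 3·8=24, M5→Norris 5·19=95. Service 246; fixed 77; total 323.
{Norris, Irby}: service 193 + fixed 147 = 340
{Norris, Vance}: M1→Vance 10·4=40, M2→Norris 11·5=55, M3→Norris 3·8=24, M4→Norris 3·8=24, M5→Vance 3·19=57. Service 200; fixed 167; total 367.
{Norris, Vance, Holm, Irby}: M1→Irby 5·4=20, M2→Irby 6·5=30, M3→Norris 3·8=24, M4→Norris 3·8=24, M5→Vance 3·19=57. Service 155; fixed 321; total 476.
(All 15 nonempty subsets were checked; Norris only is lowest.)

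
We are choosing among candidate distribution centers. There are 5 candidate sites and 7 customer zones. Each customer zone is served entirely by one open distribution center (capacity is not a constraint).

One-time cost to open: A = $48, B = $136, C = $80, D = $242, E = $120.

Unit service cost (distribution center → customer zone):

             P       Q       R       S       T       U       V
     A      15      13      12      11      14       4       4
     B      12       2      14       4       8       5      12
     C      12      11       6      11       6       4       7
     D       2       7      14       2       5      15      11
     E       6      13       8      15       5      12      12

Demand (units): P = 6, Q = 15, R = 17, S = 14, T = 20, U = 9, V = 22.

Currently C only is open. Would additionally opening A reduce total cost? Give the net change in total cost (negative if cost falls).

Yes — net change −18 (cost falls by 18).

Current service cost with {C}: 803.
Adding A: each customer zone re-picks its cheapest; new service cost 737, saving 66.
Extra fixed cost: 48. Net change = 48 − 66 = -18.
(Totals: 883 → 865.)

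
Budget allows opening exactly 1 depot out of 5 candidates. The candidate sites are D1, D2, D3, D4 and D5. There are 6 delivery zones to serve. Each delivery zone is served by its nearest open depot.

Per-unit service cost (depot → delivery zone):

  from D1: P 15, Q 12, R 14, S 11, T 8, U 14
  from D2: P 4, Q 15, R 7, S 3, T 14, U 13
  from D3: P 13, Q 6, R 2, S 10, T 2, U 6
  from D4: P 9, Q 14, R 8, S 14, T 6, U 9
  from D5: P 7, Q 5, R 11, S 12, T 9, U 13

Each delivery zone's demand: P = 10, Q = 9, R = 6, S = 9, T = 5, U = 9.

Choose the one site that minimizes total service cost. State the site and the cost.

With exactly 1 open, each delivery zone uses its cheapest among the chosen.
{D3}: P→D3 13·10=130, Q→D3 6·9=54, R→D3 2·6=12, S→D3 10·9=90, T→D3 2·5=10, U→D3 6·9=54. Service cost 350.
{D2}: service cost 431
{D5}: service cost 451
Among all 5 size-1 choices, {D3} is lowest.

Choose D3 only; total service cost 350.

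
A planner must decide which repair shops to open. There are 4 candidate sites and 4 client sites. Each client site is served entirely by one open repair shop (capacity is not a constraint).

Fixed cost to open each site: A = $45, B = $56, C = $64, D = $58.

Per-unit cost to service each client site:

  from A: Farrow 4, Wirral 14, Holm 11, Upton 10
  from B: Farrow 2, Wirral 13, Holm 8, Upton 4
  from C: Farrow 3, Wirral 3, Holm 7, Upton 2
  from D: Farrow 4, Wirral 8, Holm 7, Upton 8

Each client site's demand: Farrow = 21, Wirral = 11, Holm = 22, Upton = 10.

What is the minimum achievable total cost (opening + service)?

Minimum total cost: 334

For any fixed open set, each client site goes to its cheapest open site; total = fixed + service.
{C}: Farrow→C 3·21=63, Wirral→C 3·11=33, Holm→C 7·22=154, Upton→C 2·10=20. Service 270; fixed 64; total 334.
{B, C}: Farrow→B 2·21=42, Wirral→C 3·11=33, Holm→C 7·22=154, Upton→C 2·10=20. Service 249; fixed 120; total 369.
{A, C}: service 270 + fixed 109 = 379
{A, B, C, D}: Farrow→B 2·21=42, Wirral→C 3·11=33, Holm→C 7·22=154, Upton→C 2·10=20. Service 249; fixed 223; total 472.
No other subset beats 334.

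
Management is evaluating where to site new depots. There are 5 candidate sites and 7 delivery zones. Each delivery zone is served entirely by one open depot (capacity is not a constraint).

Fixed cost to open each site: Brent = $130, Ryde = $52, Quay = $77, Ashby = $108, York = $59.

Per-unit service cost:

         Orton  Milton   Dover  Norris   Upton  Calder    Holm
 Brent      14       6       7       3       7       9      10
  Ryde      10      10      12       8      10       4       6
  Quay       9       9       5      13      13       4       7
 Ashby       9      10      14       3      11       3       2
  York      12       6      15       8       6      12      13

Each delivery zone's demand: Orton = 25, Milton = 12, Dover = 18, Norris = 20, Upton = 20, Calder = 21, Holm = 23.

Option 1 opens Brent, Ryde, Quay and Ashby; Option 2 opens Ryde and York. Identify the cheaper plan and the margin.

Option 1 is cheaper by 88.

Option 1: {Brent, Ryde, Quay, Ashby}: Orton→Quay 9·25=225, Milton→Brent 6·12=72, Dover→Quay 5·18=90, Norris→Brent 3·20=60, Upton→Brent 7·20=140, Calder→Ashby 3·21=63, Holm→Ashby 2·23=46. Service 696; fixed 367; total 1063.
Option 2: {Ryde, York}: Orton→Ryde 10·25=250, Milton→York 6·12=72, Dover→Ryde 12·18=216, Norris→Ryde 8·20=160, Upton→York 6·20=120, Calder→Ryde 4·21=84, Holm→Ryde 6·23=138. Service 1040; fixed 111; total 1151.
Difference: |1063 − 1151| = 88.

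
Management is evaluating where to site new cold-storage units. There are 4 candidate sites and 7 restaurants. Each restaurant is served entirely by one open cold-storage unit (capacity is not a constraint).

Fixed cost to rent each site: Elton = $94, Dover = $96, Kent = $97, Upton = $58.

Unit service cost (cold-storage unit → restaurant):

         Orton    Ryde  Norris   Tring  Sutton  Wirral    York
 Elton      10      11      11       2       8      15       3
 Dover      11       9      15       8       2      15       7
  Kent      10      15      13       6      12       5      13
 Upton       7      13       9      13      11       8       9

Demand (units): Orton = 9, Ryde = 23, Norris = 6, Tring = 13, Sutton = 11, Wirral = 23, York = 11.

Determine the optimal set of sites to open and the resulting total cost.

For any fixed open set, each restaurant goes to its cheapest open site; total = fixed + service.
{Elton, Dover, Upton}: Orton→Upton 7·9=63, Ryde→Dover 9·23=207, Norris→Upton 9·6=54, Tring→Elton 2·13=26, Sutton→Dover 2·11=22, Wirral→Upton 8·23=184, York→Elton 3·11=33. Service 589; fixed 248; total 837.
{Elton, Dover, Kent}: service 559 + fixed 287 = 846
{Elton, Upton}: Orton→Upton 7·9=63, Ryde→Elton 11·23=253, Norris→Upton 9·6=54, Tring→Elton 2·13=26, Sutton→Elton 8·11=88, Wirral→Upton 8·23=184, York→Elton 3·11=33. Service 701; fixed 152; total 853.
{Elton, Dover, Kent, Upton}: service 520 + fixed 345 = 865
No other subset beats 837.

Open Elton, Dover and Upton; minimum total cost 837.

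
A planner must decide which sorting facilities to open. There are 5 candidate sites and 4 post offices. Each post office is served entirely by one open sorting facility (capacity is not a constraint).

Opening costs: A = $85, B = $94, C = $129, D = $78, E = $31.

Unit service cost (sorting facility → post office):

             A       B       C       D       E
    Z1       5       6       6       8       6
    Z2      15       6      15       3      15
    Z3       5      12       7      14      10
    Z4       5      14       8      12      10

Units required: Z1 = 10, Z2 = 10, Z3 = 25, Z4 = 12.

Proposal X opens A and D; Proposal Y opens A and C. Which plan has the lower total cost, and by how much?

Proposal X: {A, D}: Z1→A 5·10=50, Z2→D 3·10=30, Z3→A 5·25=125, Z4→A 5·12=60. Service 265; fixed 163; total 428.
Proposal Y: {A, C}: Z1→A 5·10=50, Z2→A 15·10=150, Z3→A 5·25=125, Z4→A 5·12=60. Service 385; fixed 214; total 599.
Difference: |428 − 599| = 171.

Proposal X is cheaper by 171.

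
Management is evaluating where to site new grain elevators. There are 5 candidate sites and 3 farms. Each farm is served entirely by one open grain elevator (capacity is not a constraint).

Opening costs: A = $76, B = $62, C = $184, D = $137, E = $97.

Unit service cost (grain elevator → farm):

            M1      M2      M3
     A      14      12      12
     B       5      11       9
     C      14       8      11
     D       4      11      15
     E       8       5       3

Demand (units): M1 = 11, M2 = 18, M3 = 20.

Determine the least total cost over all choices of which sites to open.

For any fixed open set, each farm goes to its cheapest open site; total = fixed + service.
{E}: M1→E 8·11=88, M2→E 5·18=90, M3→E 3·20=60. Service 238; fixed 97; total 335.
{B, E}: service 205 + fixed 159 = 364
{A, E}: M1→E 8·11=88, M2→E 5·18=90, M3→E 3·20=60. Service 238; fixed 173; total 411.
{A, B, C, D, E}: service 194 + fixed 556 = 750
No other subset beats 335.

Minimum total cost: 335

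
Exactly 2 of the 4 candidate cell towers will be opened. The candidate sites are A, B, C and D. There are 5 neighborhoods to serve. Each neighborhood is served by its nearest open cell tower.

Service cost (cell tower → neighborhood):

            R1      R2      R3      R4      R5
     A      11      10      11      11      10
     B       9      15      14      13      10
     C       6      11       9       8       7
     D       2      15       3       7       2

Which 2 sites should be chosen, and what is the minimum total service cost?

Choose A and D; total service cost 24.

With exactly 2 open, each neighborhood uses its cheapest among the chosen.
{A, D}: R1→D 2, R2→A 10, R3→D 3, R4→D 7, R5→D 2. Service cost 24.
{C, D}: service cost 25
{B, D}: service cost 29
Among all 6 size-2 choices, {A, D} is lowest.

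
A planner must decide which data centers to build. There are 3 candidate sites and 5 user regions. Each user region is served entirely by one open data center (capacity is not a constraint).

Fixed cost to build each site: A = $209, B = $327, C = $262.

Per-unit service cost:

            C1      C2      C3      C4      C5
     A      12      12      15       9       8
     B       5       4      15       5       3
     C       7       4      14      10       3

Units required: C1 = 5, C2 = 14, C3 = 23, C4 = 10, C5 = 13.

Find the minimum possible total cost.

Minimum total cost: 814

For any fixed open set, each user region goes to its cheapest open site; total = fixed + service.
{C}: C1→C 7·5=35, C2→C 4·14=56, C3→C 14·23=322, C4→C 10·10=100, C5→C 3·13=39. Service 552; fixed 262; total 814.
{B}: C1→B 5·5=25, C2→B 4·14=56, C3→B 15·23=345, C4→B 5·10=50, C5→B 3·13=39. Service 515; fixed 327; total 842.
{A}: C1→A 12·5=60, C2→A 12·14=168, C3→A 15·23=345, C4→A 9·10=90, C5→A 8·13=104. Service 767; fixed 209; total 976.
{A, B, C}: service 492 + fixed 798 = 1290
No other subset beats 814.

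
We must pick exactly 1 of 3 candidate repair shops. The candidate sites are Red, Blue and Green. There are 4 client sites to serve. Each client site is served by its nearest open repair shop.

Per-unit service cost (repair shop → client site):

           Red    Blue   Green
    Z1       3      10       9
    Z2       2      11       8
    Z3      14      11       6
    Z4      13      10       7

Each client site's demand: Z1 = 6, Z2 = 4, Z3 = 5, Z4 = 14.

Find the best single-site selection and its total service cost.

Choose Green only; total service cost 214.

With exactly 1 open, each client site uses its cheapest among the chosen.
{Green}: Z1→Green 9·6=54, Z2→Green 8·4=32, Z3→Green 6·5=30, Z4→Green 7·14=98. Service cost 214.
{Red}: service cost 278
{Blue}: service cost 299
Among all 3 size-1 choices, {Green} is lowest.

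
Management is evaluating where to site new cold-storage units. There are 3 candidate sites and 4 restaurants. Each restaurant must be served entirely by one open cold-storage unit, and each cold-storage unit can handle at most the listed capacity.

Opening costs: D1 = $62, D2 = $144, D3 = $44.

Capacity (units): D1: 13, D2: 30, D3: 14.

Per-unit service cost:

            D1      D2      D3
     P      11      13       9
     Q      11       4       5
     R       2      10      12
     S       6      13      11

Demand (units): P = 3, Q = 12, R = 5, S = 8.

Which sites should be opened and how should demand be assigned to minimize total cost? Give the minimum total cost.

Open {D1, D2}: P→D2 13·3=39, Q→D2 4·12=48, R→D1 2·5=10, S→D1 6·8=48.
Loads: D1 carries 13/13, D2 carries 15/30. Service 145; fixed 206; total 351.
Next best feasible plan costs 383.

Minimum total cost: 351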